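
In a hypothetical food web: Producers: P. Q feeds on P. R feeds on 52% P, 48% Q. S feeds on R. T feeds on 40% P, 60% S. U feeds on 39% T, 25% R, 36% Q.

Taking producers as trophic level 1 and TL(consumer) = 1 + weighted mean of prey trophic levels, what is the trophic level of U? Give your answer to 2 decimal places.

3.70

Q: 1 + 1 = 2
R: 1 + (0.52×1 + 0.48×2) = 2.48
S: 1 + 2.48 = 3.48
T: 1 + (0.4×1 + 0.6×3.48) = 3.488
U: 1 + (0.39×3.488 + 0.25×2.48 + 0.36×2) = 3.70032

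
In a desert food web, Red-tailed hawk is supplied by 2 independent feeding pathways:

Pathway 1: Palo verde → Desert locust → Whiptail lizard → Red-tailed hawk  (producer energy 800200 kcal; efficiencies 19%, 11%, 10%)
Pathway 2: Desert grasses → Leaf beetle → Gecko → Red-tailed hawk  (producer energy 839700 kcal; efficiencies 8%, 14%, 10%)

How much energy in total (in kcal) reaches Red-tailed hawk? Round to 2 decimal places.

2612.88 kcal

Pathway 1: 800200 × 0.19 × 0.11 × 0.1 = 1672.418 kcal
Pathway 2: 839700 × 0.08 × 0.14 × 0.1 = 940.464 kcal
Total at Red-tailed hawk: 1672.418 + 940.464 = 2612.882 kcal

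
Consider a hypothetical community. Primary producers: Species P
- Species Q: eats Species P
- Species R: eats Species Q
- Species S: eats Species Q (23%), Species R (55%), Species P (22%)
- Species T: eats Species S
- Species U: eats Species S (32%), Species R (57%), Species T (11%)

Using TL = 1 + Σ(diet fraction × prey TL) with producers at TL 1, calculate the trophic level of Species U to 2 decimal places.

Species Q: 1 + 1 = 2
Species R: 1 + 2 = 3
Species S: 1 + (0.23×2 + 0.55×3 + 0.22×1) = 3.33
Species T: 1 + 3.33 = 4.33
Species U: 1 + (0.32×3.33 + 0.57×3 + 0.11×4.33) = 4.2519

4.25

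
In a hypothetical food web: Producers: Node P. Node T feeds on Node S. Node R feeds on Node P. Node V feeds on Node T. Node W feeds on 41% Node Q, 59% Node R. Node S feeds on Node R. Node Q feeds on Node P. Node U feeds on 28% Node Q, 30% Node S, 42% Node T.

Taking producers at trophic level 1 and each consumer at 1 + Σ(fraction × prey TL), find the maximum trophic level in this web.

5

Node Q: 1 + 1 = 2
Node R: 1 + 1 = 2
Node S: 1 + 2 = 3
Node T: 1 + 3 = 4
Node U: 1 + (0.28×2 + 0.3×3 + 0.42×4) = 4.14
Node V: 1 + 4 = 5
Node W: 1 + (0.41×2 + 0.59×2) = 3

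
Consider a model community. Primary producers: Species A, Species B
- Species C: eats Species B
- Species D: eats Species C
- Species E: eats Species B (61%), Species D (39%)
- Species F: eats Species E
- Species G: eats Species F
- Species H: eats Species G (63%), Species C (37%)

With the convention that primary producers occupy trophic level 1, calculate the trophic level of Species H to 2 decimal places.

4.75

Species C: 1 + 1 = 2
Species D: 1 + 2 = 3
Species E: 1 + (0.61×1 + 0.39×3) = 2.78
Species F: 1 + 2.78 = 3.78
Species G: 1 + 3.78 = 4.78
Species H: 1 + (0.63×4.78 + 0.37×2) = 4.7514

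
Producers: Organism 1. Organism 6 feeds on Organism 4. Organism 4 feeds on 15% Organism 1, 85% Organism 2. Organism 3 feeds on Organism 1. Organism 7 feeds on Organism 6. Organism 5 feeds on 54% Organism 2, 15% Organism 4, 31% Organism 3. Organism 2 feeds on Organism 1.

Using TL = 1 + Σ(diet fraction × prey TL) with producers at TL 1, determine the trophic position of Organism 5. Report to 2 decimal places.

Organism 2: 1 + 1 = 2
Organism 3: 1 + 1 = 2
Organism 4: 1 + (0.15×1 + 0.85×2) = 2.85
Organism 5: 1 + (0.54×2 + 0.15×2.85 + 0.31×2) = 3.1275
Organism 6: 1 + 2.85 = 3.85
Organism 7: 1 + 3.85 = 4.85

3.13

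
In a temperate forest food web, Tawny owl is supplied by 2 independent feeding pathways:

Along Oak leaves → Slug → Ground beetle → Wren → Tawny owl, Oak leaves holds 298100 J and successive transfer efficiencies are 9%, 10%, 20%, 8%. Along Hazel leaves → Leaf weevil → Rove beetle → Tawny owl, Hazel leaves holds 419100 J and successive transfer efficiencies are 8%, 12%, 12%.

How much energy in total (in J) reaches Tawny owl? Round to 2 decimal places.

Via Oak leaves: 298100 × 0.09 × 0.1 × 0.2 × 0.08 = 42.9264 J
Via Hazel leaves: 419100 × 0.08 × 0.12 × 0.12 = 482.8032 J
Total at Tawny owl: 42.9264 + 482.8032 = 525.7296 J

525.73 J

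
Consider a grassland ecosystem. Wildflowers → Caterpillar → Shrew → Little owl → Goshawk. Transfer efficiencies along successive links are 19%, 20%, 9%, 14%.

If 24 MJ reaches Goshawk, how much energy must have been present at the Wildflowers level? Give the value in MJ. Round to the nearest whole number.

Cumulative transfer efficiency: 0.19 × 0.2 × 0.09 × 0.14 = 0.0004788
Wildflowers energy = 24 / 0.0004788 = 50125 MJ

50125 MJ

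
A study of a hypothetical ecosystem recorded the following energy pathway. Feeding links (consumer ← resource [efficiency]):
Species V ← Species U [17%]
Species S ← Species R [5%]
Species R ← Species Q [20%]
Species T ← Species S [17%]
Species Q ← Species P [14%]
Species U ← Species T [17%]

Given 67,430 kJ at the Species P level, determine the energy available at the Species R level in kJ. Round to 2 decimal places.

Species Q: 67430 × 0.14 = 9440.2 kJ
Species R: 9440.2 × 0.2 = 1888.04 kJ

1888.04 kJ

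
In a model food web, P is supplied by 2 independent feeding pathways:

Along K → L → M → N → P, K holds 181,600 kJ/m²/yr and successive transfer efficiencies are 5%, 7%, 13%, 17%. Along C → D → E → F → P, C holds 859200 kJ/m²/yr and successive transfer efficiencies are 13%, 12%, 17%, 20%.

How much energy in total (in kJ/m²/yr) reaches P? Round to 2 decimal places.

469.77 kJ/m²/yr

Via K: 181600 × 0.05 × 0.07 × 0.13 × 0.17 = 14.04676 kJ/m²/yr
Via C: 859200 × 0.13 × 0.12 × 0.17 × 0.2 = 455.71968 kJ/m²/yr
Total at P: 14.04676 + 455.71968 = 469.76644 kJ/m²/yr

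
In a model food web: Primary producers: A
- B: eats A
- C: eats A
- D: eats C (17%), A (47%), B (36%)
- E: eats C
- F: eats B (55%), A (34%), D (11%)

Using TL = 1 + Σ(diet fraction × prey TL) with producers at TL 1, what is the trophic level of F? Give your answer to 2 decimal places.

2.72

B: 1 + 1 = 2
C: 1 + 1 = 2
D: 1 + (0.17×2 + 0.47×1 + 0.36×2) = 2.53
E: 1 + 2 = 3
F: 1 + (0.55×2 + 0.34×1 + 0.11×2.53) = 2.7183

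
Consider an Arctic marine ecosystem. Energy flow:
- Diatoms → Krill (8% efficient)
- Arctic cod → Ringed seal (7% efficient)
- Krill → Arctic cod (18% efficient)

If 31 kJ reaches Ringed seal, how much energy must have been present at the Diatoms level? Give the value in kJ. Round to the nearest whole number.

Cumulative transfer efficiency: 0.08 × 0.18 × 0.07 = 0.001008
Diatoms energy = 31 / 0.001008 = 30754 kJ

30754 kJ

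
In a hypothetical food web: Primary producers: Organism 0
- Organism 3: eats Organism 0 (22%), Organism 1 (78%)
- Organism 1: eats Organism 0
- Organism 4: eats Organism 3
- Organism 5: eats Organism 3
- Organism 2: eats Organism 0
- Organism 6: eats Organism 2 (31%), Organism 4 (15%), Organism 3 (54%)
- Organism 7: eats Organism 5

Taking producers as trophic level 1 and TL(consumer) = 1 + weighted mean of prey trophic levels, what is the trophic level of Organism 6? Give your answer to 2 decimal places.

Organism 1: 1 + 1 = 2
Organism 2: 1 + 1 = 2
Organism 3: 1 + (0.22×1 + 0.78×2) = 2.78
Organism 4: 1 + 2.78 = 3.78
Organism 5: 1 + 2.78 = 3.78
Organism 6: 1 + (0.31×2 + 0.15×3.78 + 0.54×2.78) = 3.6882
Organism 7: 1 + 3.78 = 4.78

3.69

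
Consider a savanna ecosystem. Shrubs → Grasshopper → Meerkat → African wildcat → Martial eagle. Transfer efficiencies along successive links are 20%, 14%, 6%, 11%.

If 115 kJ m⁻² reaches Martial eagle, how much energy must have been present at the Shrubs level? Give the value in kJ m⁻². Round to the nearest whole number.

622294 kJ m⁻²

Cumulative transfer efficiency: 0.2 × 0.14 × 0.06 × 0.11 = 0.0001848
Shrubs energy = 115 / 0.0001848 = 622294 kJ m⁻²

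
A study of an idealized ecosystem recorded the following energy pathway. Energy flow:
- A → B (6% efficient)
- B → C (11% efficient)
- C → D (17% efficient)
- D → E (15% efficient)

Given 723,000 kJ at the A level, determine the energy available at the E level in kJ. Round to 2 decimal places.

121.68 kJ

B: 723000 × 0.06 = 43380 kJ
C: 43380 × 0.11 = 4771.8 kJ
D: 4771.8 × 0.17 = 811.206 kJ
E: 811.206 × 0.15 = 121.6809 kJ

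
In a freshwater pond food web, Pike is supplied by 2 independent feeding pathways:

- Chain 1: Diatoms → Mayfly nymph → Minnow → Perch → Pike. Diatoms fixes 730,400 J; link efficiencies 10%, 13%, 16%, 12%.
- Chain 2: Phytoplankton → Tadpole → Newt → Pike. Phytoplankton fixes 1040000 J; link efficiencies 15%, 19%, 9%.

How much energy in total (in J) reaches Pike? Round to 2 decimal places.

Chain 1: 730400 × 0.1 × 0.13 × 0.16 × 0.12 = 182.30784 J
Chain 2: 1040000 × 0.15 × 0.19 × 0.09 = 2667.6 J
Total at Pike: 182.30784 + 2667.6 = 2849.90784 J

2849.91 J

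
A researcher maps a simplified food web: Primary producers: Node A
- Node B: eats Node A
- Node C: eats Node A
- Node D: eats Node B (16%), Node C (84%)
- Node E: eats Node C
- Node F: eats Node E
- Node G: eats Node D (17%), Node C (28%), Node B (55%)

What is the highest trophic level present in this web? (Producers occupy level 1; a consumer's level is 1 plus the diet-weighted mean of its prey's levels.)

Node B: 1 + 1 = 2
Node C: 1 + 1 = 2
Node D: 1 + (0.16×2 + 0.84×2) = 3
Node E: 1 + 2 = 3
Node F: 1 + 3 = 4
Node G: 1 + (0.17×3 + 0.28×2 + 0.55×2) = 3.17

4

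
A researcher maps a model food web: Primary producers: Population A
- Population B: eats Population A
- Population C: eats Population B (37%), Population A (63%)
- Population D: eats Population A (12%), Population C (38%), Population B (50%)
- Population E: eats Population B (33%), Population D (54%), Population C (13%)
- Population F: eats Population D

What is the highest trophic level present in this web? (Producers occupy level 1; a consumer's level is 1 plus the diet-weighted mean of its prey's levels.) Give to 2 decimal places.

4.02

Population B: 1 + 1 = 2
Population C: 1 + (0.37×2 + 0.63×1) = 2.37
Population D: 1 + (0.12×1 + 0.38×2.37 + 0.5×2) = 3.0206
Population E: 1 + (0.33×2 + 0.54×3.0206 + 0.13×2.37) = 3.599224
Population F: 1 + 3.0206 = 4.0206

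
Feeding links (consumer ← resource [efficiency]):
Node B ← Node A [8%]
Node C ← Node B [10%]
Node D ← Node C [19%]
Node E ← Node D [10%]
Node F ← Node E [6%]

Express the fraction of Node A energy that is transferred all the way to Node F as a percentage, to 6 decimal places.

Product of link efficiencies: 0.08 × 0.1 × 0.19 × 0.1 × 0.06 = 0.00000912
As a percentage: 0.00000912 × 100 = 0.000912%

0.000912%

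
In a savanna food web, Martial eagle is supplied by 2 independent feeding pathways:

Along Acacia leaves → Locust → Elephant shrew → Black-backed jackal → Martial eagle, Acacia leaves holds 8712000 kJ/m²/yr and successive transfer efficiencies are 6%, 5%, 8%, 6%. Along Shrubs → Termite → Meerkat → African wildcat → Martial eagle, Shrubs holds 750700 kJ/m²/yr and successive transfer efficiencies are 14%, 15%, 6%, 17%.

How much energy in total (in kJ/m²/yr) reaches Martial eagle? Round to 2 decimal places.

286.25 kJ/m²/yr

Via Acacia leaves: 8712000 × 0.06 × 0.05 × 0.08 × 0.06 = 125.4528 kJ/m²/yr
Via Shrubs: 750700 × 0.14 × 0.15 × 0.06 × 0.17 = 160.79994 kJ/m²/yr
Total at Martial eagle: 125.4528 + 160.79994 = 286.25274 kJ/m²/yr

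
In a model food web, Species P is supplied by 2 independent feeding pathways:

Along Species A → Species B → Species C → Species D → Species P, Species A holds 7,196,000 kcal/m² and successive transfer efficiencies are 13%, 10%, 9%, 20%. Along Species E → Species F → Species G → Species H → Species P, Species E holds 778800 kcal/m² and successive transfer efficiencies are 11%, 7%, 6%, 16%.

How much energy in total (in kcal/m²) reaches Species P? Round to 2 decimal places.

1741.43 kcal/m²

Via Species A: 7196000 × 0.13 × 0.1 × 0.09 × 0.2 = 1683.864 kcal/m²
Via Species E: 778800 × 0.11 × 0.07 × 0.06 × 0.16 = 57.568896 kcal/m²
Total at Species P: 1683.864 + 57.568896 = 1741.432896 kcal/m²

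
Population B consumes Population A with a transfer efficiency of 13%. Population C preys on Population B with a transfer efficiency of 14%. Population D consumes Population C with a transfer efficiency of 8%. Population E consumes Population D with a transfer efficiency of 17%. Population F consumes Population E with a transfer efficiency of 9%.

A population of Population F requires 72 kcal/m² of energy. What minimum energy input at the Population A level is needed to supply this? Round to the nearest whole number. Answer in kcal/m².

Cumulative transfer efficiency: 0.13 × 0.14 × 0.08 × 0.17 × 0.09 = 0.0000222768
Population A energy = 72 / 0.0000222768 = 3232062 kcal/m²

3232062 kcal/m²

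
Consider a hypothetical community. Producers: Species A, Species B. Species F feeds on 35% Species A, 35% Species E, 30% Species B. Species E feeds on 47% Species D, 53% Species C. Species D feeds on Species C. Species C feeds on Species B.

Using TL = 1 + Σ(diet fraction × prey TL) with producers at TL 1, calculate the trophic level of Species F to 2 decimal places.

Species C: 1 + 1 = 2
Species D: 1 + 2 = 3
Species E: 1 + (0.47×3 + 0.53×2) = 3.47
Species F: 1 + (0.35×1 + 0.35×3.47 + 0.3×1) = 2.8645

2.86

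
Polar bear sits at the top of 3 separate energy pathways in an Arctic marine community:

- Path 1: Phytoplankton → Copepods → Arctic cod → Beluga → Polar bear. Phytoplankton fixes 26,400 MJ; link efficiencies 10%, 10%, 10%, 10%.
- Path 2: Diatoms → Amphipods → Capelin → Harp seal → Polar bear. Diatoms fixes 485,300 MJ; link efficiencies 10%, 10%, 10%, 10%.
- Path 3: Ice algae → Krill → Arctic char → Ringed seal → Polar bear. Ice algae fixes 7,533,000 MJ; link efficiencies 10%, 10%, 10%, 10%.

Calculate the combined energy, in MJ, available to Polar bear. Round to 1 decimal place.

804.5 MJ

Path 1: 26400 × 0.1 × 0.1 × 0.1 × 0.1 = 2.64 MJ
Path 2: 485300 × 0.1 × 0.1 × 0.1 × 0.1 = 48.53 MJ
Path 3: 7533000 × 0.1 × 0.1 × 0.1 × 0.1 = 753.3 MJ
Total at Polar bear: 2.64 + 48.53 + 753.3 = 804.47 MJ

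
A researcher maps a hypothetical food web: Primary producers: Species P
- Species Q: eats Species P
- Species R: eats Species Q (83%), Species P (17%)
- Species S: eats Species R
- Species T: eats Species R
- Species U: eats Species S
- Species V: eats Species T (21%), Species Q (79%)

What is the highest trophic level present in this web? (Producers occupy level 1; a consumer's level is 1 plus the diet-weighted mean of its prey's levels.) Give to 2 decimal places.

Species Q: 1 + 1 = 2
Species R: 1 + (0.83×2 + 0.17×1) = 2.83
Species S: 1 + 2.83 = 3.83
Species T: 1 + 2.83 = 3.83
Species U: 1 + 3.83 = 4.83
Species V: 1 + (0.21×3.83 + 0.79×2) = 3.3843

4.83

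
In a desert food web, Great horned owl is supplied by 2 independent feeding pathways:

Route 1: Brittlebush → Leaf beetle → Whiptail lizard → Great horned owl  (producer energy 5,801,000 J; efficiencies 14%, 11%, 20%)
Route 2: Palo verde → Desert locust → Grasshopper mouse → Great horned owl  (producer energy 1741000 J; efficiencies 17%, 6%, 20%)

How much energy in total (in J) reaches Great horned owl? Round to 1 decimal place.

21418.7 J

Route 1: 5801000 × 0.14 × 0.11 × 0.2 = 17867.08 J
Route 2: 1741000 × 0.17 × 0.06 × 0.2 = 3551.64 J
Total at Great horned owl: 17867.08 + 3551.64 = 21418.72 J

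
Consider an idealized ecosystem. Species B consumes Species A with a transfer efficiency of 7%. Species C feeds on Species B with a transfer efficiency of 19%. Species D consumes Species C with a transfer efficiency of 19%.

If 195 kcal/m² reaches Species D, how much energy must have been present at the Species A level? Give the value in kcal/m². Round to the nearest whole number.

77167 kcal/m²

Cumulative transfer efficiency: 0.07 × 0.19 × 0.19 = 0.002527
Species A energy = 195 / 0.002527 = 77167 kcal/m²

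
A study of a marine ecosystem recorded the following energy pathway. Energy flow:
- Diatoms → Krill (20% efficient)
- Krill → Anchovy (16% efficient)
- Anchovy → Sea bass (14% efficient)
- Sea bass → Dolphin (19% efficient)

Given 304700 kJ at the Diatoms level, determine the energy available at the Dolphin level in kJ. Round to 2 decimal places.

259.36 kJ

Krill: 304700 × 0.2 = 60940 kJ
Anchovy: 60940 × 0.16 = 9750.4 kJ
Sea bass: 9750.4 × 0.14 = 1365.056 kJ
Dolphin: 1365.056 × 0.19 = 259.36064 kJ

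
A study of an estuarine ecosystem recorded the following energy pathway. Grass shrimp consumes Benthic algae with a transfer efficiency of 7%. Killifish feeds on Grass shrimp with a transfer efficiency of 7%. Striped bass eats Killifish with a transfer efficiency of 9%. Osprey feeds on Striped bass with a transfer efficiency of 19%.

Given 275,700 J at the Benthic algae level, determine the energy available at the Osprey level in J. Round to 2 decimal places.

23.10 J

Grass shrimp: 275700 × 0.07 = 19299 J
Killifish: 19299 × 0.07 = 1350.93 J
Striped bass: 1350.93 × 0.09 = 121.5837 J
Osprey: 121.5837 × 0.19 = 23.100903 J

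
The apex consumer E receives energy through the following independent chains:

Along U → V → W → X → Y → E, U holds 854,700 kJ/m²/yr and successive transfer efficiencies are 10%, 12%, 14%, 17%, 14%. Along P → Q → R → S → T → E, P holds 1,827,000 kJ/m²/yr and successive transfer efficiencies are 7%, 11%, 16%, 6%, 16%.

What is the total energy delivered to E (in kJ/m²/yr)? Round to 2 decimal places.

Via U: 854700 × 0.1 × 0.12 × 0.14 × 0.17 × 0.14 = 34.1743248 kJ/m²/yr
Via P: 1827000 × 0.07 × 0.11 × 0.16 × 0.06 × 0.16 = 21.6082944 kJ/m²/yr
Total at E: 34.1743248 + 21.6082944 = 55.7826192 kJ/m²/yr

55.78 kJ/m²/yr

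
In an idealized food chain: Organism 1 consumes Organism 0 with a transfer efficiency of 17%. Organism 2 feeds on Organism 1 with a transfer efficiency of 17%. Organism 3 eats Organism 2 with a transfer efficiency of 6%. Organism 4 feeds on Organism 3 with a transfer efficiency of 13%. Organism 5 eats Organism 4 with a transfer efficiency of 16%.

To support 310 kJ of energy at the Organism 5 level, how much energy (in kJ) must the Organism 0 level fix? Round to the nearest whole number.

8595067 kJ

Cumulative transfer efficiency: 0.17 × 0.17 × 0.06 × 0.13 × 0.16 = 0.0000360672
Organism 0 energy = 310 / 0.0000360672 = 8595067 kJ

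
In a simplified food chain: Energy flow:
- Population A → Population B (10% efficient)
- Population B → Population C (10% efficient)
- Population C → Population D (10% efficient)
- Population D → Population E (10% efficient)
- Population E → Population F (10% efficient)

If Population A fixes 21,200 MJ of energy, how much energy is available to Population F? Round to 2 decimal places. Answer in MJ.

0.21 MJ

Population B: 21200 × 0.1 = 2120 MJ
Population C: 2120 × 0.1 = 212 MJ
Population D: 212 × 0.1 = 21.2 MJ
Population E: 21.2 × 0.1 = 2.12 MJ
Population F: 2.12 × 0.1 = 0.212 MJ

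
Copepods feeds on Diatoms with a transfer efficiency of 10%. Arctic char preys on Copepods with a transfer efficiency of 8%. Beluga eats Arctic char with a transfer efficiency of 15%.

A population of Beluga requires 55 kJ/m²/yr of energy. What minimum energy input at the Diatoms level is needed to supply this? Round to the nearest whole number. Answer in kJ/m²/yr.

Cumulative transfer efficiency: 0.1 × 0.08 × 0.15 = 0.0012
Diatoms energy = 55 / 0.0012 = 45833 kJ/m²/yr

45833 kJ/m²/yr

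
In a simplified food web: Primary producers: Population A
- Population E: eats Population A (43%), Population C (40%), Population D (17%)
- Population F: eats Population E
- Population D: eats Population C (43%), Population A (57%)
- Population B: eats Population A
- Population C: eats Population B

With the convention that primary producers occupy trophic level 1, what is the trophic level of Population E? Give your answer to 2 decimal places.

Population B: 1 + 1 = 2
Population C: 1 + 2 = 3
Population D: 1 + (0.43×3 + 0.57×1) = 2.86
Population E: 1 + (0.43×1 + 0.4×3 + 0.17×2.86) = 3.1162
Population F: 1 + 3.1162 = 4.1162

3.12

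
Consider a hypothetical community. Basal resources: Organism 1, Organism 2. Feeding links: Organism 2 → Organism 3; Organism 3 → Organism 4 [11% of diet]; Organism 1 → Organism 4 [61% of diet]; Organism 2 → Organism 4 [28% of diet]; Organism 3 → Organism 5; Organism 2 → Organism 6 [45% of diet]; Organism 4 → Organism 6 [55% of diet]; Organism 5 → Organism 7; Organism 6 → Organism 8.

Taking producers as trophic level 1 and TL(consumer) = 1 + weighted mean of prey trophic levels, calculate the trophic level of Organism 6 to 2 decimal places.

2.61

Organism 3: 1 + 1 = 2
Organism 4: 1 + (0.11×2 + 0.61×1 + 0.28×1) = 2.11
Organism 5: 1 + 2 = 3
Organism 6: 1 + (0.45×1 + 0.55×2.11) = 2.6105
Organism 7: 1 + 3 = 4
Organism 8: 1 + 2.6105 = 3.6105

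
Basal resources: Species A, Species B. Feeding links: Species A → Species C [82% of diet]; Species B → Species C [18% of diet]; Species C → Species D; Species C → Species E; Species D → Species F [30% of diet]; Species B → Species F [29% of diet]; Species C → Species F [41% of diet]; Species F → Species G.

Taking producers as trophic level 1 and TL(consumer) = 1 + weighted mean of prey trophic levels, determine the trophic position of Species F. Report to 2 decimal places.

3.01

Species C: 1 + (0.82×1 + 0.18×1) = 2
Species D: 1 + 2 = 3
Species E: 1 + 2 = 3
Species F: 1 + (0.3×3 + 0.29×1 + 0.41×2) = 3.01
Species G: 1 + 3.01 = 4.01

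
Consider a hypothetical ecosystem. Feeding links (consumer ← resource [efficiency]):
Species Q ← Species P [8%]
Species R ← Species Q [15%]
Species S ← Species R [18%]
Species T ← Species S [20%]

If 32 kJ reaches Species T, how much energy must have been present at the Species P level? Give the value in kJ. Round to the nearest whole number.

Cumulative transfer efficiency: 0.08 × 0.15 × 0.18 × 0.2 = 0.000432
Species P energy = 32 / 0.000432 = 74074 kJ

74074 kJ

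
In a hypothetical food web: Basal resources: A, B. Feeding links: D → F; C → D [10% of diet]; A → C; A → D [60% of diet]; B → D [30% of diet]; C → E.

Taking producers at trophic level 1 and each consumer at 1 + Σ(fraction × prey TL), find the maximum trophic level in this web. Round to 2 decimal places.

C: 1 + 1 = 2
D: 1 + (0.1×2 + 0.3×1 + 0.6×1) = 2.1
E: 1 + 2 = 3
F: 1 + 2.1 = 3.1

3.10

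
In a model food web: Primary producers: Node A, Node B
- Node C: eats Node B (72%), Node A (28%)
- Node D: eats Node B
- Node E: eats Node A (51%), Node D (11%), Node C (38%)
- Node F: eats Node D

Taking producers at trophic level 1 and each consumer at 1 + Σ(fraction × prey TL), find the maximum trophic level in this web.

3

Node C: 1 + (0.72×1 + 0.28×1) = 2
Node D: 1 + 1 = 2
Node E: 1 + (0.51×1 + 0.11×2 + 0.38×2) = 2.49
Node F: 1 + 2 = 3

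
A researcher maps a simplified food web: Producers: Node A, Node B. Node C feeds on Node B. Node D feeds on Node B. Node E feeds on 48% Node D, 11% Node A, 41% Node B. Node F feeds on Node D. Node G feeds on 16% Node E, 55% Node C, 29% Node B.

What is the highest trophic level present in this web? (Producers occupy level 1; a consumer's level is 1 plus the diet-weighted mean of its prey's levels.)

3

Node C: 1 + 1 = 2
Node D: 1 + 1 = 2
Node E: 1 + (0.48×2 + 0.11×1 + 0.41×1) = 2.48
Node F: 1 + 2 = 3
Node G: 1 + (0.16×2.48 + 0.55×2 + 0.29×1) = 2.7868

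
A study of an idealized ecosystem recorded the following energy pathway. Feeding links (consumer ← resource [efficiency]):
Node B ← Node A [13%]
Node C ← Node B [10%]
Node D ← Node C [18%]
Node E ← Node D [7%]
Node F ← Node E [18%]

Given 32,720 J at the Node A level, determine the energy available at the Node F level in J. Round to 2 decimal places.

0.96 J

Node B: 32720 × 0.13 = 4253.6 J
Node C: 4253.6 × 0.1 = 425.36 J
Node D: 425.36 × 0.18 = 76.5648 J
Node E: 76.5648 × 0.07 = 5.359536 J
Node F: 5.359536 × 0.18 = 0.96471648 J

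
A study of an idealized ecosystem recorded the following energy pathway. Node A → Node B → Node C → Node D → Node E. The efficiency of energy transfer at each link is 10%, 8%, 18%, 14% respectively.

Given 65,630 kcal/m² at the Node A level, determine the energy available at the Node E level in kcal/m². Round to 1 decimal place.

13.2 kcal/m²

Node B: 65630 × 0.1 = 6563 kcal/m²
Node C: 6563 × 0.08 = 525.04 kcal/m²
Node D: 525.04 × 0.18 = 94.5072 kcal/m²
Node E: 94.5072 × 0.14 = 13.231008 kcal/m²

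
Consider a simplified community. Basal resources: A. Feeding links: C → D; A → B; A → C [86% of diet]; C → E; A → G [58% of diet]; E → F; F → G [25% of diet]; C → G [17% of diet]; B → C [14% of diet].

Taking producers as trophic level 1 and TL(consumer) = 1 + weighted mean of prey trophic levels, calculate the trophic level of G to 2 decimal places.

2.98

B: 1 + 1 = 2
C: 1 + (0.14×2 + 0.86×1) = 2.14
D: 1 + 2.14 = 3.14
E: 1 + 2.14 = 3.14
F: 1 + 3.14 = 4.14
G: 1 + (0.58×1 + 0.17×2.14 + 0.25×4.14) = 2.9788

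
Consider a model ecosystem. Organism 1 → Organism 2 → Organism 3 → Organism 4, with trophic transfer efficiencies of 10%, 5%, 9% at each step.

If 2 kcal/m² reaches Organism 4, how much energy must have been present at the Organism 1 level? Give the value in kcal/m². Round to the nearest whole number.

4444 kcal/m²

Cumulative transfer efficiency: 0.1 × 0.05 × 0.09 = 0.00045
Organism 1 energy = 2 / 0.00045 = 4444 kcal/m²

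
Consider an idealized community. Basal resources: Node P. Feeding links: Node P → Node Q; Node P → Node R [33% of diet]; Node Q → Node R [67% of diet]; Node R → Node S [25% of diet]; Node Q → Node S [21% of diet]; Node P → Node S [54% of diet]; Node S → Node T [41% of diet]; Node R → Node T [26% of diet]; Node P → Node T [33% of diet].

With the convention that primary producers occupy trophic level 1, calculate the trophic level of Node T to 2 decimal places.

3.10

Node Q: 1 + 1 = 2
Node R: 1 + (0.33×1 + 0.67×2) = 2.67
Node S: 1 + (0.25×2.67 + 0.21×2 + 0.54×1) = 2.6275
Node T: 1 + (0.41×2.6275 + 0.26×2.67 + 0.33×1) = 3.101475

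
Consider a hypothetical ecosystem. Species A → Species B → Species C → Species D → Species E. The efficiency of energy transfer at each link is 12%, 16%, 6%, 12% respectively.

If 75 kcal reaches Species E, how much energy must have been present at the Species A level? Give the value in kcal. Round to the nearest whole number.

Cumulative transfer efficiency: 0.12 × 0.16 × 0.06 × 0.12 = 0.00013824
Species A energy = 75 / 0.00013824 = 542535 kcal

542535 kcal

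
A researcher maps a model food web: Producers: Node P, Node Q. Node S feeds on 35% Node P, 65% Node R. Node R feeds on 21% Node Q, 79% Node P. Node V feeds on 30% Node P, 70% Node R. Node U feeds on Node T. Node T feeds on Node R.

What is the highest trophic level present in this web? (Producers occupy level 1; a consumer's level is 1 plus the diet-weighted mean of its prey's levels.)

4

Node R: 1 + (0.21×1 + 0.79×1) = 2
Node S: 1 + (0.35×1 + 0.65×2) = 2.65
Node T: 1 + 2 = 3
Node U: 1 + 3 = 4
Node V: 1 + (0.3×1 + 0.7×2) = 2.7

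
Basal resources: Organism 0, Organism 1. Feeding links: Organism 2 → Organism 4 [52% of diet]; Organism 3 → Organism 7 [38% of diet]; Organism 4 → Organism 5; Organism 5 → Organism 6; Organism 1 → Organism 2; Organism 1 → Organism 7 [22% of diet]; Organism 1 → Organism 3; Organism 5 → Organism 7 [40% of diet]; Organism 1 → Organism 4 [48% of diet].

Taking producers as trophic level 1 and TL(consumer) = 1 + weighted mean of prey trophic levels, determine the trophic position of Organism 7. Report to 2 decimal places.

Organism 2: 1 + 1 = 2
Organism 3: 1 + 1 = 2
Organism 4: 1 + (0.52×2 + 0.48×1) = 2.52
Organism 5: 1 + 2.52 = 3.52
Organism 6: 1 + 3.52 = 4.52
Organism 7: 1 + (0.38×2 + 0.4×3.52 + 0.22×1) = 3.388

3.39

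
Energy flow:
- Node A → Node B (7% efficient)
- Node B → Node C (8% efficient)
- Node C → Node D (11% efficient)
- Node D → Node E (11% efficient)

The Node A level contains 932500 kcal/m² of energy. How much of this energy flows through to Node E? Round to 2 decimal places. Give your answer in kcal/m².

Node B: 932500 × 0.07 = 65275 kcal/m²
Node C: 65275 × 0.08 = 5222 kcal/m²
Node D: 5222 × 0.11 = 574.42 kcal/m²
Node E: 574.42 × 0.11 = 63.1862 kcal/m²

63.19 kcal/m²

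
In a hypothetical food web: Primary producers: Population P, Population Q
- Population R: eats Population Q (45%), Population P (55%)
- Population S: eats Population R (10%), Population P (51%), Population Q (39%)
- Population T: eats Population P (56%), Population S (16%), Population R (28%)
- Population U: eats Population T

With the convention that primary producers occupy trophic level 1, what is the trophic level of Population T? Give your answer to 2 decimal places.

Population R: 1 + (0.45×1 + 0.55×1) = 2
Population S: 1 + (0.1×2 + 0.51×1 + 0.39×1) = 2.1
Population T: 1 + (0.56×1 + 0.16×2.1 + 0.28×2) = 2.456
Population U: 1 + 2.456 = 3.456

2.46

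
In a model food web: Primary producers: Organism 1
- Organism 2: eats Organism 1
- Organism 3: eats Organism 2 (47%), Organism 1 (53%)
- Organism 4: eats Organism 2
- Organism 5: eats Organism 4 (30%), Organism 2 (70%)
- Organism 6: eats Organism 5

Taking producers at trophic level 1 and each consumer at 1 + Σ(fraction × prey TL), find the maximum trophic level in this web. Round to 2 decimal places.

4.30

Organism 2: 1 + 1 = 2
Organism 3: 1 + (0.47×2 + 0.53×1) = 2.47
Organism 4: 1 + 2 = 3
Organism 5: 1 + (0.3×3 + 0.7×2) = 3.3
Organism 6: 1 + 3.3 = 4.3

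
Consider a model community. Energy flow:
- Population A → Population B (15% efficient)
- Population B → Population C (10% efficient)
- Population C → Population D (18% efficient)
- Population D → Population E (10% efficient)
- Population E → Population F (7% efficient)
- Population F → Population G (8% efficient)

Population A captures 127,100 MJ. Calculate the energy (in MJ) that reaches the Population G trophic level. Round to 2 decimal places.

0.19 MJ

Population B: 127100 × 0.15 = 19065 MJ
Population C: 19065 × 0.1 = 1906.5 MJ
Population D: 1906.5 × 0.18 = 343.17 MJ
Population E: 343.17 × 0.1 = 34.317 MJ
Population F: 34.317 × 0.07 = 2.40219 MJ
Population G: 2.40219 × 0.08 = 0.1921752 MJ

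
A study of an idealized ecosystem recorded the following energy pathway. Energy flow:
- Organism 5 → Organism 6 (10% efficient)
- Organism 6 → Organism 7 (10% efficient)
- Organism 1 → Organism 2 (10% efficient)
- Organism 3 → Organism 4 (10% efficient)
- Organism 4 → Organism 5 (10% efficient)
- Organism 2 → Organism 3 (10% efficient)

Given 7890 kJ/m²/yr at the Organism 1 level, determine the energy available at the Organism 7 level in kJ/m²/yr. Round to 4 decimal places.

Organism 2: 7890 × 0.1 = 789 kJ/m²/yr
Organism 3: 789 × 0.1 = 78.9 kJ/m²/yr
Organism 4: 78.9 × 0.1 = 7.89 kJ/m²/yr
Organism 5: 7.89 × 0.1 = 0.789 kJ/m²/yr
Organism 6: 0.789 × 0.1 = 0.0789 kJ/m²/yr
Organism 7: 0.0789 × 0.1 = 0.00789 kJ/m²/yr

0.0079 kJ/m²/yr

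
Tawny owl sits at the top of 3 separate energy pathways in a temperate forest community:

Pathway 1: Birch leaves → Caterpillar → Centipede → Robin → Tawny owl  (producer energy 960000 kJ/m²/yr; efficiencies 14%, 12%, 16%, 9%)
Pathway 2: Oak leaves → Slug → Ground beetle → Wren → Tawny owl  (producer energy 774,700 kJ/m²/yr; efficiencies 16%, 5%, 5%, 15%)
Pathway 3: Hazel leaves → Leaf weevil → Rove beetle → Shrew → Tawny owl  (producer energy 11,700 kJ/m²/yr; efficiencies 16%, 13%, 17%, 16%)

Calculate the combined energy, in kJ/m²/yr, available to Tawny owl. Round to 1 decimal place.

285.3 kJ/m²/yr

Pathway 1: 960000 × 0.14 × 0.12 × 0.16 × 0.09 = 232.2432 kJ/m²/yr
Pathway 2: 774700 × 0.16 × 0.05 × 0.05 × 0.15 = 46.482 kJ/m²/yr
Pathway 3: 11700 × 0.16 × 0.13 × 0.17 × 0.16 = 6.619392 kJ/m²/yr
Total at Tawny owl: 232.2432 + 46.482 + 6.619392 = 285.344592 kJ/m²/yr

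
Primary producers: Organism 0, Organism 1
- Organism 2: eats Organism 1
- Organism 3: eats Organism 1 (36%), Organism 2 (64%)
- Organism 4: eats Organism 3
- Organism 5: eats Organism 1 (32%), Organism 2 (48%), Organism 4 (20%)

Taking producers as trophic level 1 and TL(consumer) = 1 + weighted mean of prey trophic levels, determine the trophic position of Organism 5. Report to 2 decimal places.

3.01

Organism 2: 1 + 1 = 2
Organism 3: 1 + (0.36×1 + 0.64×2) = 2.64
Organism 4: 1 + 2.64 = 3.64
Organism 5: 1 + (0.32×1 + 0.48×2 + 0.2×3.64) = 3.008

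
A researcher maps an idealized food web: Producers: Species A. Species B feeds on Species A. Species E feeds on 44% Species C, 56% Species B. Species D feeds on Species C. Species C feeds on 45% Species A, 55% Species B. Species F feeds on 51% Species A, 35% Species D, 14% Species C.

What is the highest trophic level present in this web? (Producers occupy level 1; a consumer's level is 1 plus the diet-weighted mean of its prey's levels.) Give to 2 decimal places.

3.55

Species B: 1 + 1 = 2
Species C: 1 + (0.45×1 + 0.55×2) = 2.55
Species D: 1 + 2.55 = 3.55
Species E: 1 + (0.44×2.55 + 0.56×2) = 3.242
Species F: 1 + (0.51×1 + 0.35×3.55 + 0.14×2.55) = 3.1095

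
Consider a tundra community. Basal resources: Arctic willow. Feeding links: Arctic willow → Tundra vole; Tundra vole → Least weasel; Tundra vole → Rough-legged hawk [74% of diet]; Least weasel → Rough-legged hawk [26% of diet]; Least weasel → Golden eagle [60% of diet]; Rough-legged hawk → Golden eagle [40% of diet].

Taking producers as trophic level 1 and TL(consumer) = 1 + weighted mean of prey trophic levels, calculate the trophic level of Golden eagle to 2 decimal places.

Tundra vole: 1 + 1 = 2
Least weasel: 1 + 2 = 3
Rough-legged hawk: 1 + (0.74×2 + 0.26×3) = 3.26
Golden eagle: 1 + (0.6×3 + 0.4×3.26) = 4.104

4.10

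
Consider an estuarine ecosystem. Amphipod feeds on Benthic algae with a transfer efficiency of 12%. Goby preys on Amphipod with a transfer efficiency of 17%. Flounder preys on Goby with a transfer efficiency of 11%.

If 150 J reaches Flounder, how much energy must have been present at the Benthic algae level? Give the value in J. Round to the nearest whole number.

66845 J

Cumulative transfer efficiency: 0.12 × 0.17 × 0.11 = 0.002244
Benthic algae energy = 150 / 0.002244 = 66845 J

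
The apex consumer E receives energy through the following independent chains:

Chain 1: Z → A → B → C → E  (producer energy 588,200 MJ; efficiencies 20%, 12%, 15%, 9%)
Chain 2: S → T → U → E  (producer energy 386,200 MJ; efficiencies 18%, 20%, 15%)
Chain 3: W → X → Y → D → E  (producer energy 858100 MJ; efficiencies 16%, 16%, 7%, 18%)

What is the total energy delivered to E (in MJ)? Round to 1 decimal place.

Chain 1: 588200 × 0.2 × 0.12 × 0.15 × 0.09 = 190.5768 MJ
Chain 2: 386200 × 0.18 × 0.2 × 0.15 = 2085.48 MJ
Chain 3: 858100 × 0.16 × 0.16 × 0.07 × 0.18 = 276.788736 MJ
Total at E: 190.5768 + 2085.48 + 276.788736 = 2552.845536 MJ

2552.8 MJ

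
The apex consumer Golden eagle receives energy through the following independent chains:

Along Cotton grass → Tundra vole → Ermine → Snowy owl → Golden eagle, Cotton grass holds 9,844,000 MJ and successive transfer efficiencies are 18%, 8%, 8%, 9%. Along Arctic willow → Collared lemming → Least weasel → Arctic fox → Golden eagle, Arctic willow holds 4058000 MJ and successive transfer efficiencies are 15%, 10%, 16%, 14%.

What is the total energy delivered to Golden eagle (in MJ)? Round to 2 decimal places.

Via Cotton grass: 9844000 × 0.18 × 0.08 × 0.08 × 0.09 = 1020.62592 MJ
Via Arctic willow: 4058000 × 0.15 × 0.1 × 0.16 × 0.14 = 1363.488 MJ
Total at Golden eagle: 1020.62592 + 1363.488 = 2384.11392 MJ

2384.11 MJ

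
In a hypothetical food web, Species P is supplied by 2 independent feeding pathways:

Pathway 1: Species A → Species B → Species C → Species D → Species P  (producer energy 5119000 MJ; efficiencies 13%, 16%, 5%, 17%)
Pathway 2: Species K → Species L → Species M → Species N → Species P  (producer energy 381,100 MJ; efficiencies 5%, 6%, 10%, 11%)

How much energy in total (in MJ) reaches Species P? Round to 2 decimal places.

917.62 MJ

Pathway 1: 5119000 × 0.13 × 0.16 × 0.05 × 0.17 = 905.0392 MJ
Pathway 2: 381100 × 0.05 × 0.06 × 0.1 × 0.11 = 12.5763 MJ
Total at Species P: 905.0392 + 12.5763 = 917.6155 MJ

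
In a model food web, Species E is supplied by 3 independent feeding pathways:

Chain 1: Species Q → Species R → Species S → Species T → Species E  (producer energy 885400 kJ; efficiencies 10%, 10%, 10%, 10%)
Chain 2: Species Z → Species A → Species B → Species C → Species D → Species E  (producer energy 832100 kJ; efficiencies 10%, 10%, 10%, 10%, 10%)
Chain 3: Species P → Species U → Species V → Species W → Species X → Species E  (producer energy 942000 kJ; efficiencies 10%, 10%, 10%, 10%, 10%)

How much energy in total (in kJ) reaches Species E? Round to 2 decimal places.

Chain 1: 885400 × 0.1 × 0.1 × 0.1 × 0.1 = 88.54 kJ
Chain 2: 832100 × 0.1 × 0.1 × 0.1 × 0.1 × 0.1 = 8.321 kJ
Chain 3: 942000 × 0.1 × 0.1 × 0.1 × 0.1 × 0.1 = 9.42 kJ
Total at Species E: 88.54 + 8.321 + 9.42 = 106.281 kJ

106.28 kJ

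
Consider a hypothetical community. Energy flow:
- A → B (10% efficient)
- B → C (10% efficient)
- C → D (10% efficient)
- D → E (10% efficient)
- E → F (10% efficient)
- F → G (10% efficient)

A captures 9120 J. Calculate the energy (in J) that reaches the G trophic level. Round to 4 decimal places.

0.0091 J

B: 9120 × 0.1 = 912 J
C: 912 × 0.1 = 91.2 J
D: 91.2 × 0.1 = 9.12 J
E: 9.12 × 0.1 = 0.912 J
F: 0.912 × 0.1 = 0.0912 J
G: 0.0912 × 0.1 = 0.00912 J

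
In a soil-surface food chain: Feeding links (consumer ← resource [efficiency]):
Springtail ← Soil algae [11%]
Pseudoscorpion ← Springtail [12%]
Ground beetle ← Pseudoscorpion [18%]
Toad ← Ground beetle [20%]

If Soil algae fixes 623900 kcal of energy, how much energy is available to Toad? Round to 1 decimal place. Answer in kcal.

Springtail: 623900 × 0.11 = 68629 kcal
Pseudoscorpion: 68629 × 0.12 = 8235.48 kcal
Ground beetle: 8235.48 × 0.18 = 1482.3864 kcal
Toad: 1482.3864 × 0.2 = 296.47728 kcal

296.5 kcal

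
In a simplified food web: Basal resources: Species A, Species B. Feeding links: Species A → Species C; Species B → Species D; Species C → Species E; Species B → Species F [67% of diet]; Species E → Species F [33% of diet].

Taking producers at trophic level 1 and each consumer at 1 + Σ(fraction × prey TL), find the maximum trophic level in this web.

3

Species C: 1 + 1 = 2
Species D: 1 + 1 = 2
Species E: 1 + 2 = 3
Species F: 1 + (0.67×1 + 0.33×3) = 2.66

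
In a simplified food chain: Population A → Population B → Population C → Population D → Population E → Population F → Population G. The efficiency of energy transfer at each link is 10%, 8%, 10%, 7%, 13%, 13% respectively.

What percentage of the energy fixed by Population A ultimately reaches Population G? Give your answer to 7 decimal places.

Product of link efficiencies: 0.1 × 0.08 × 0.1 × 0.07 × 0.13 × 0.13 = 0.0000009464
As a percentage: 0.0000009464 × 100 = 0.0000946%

0.0000946%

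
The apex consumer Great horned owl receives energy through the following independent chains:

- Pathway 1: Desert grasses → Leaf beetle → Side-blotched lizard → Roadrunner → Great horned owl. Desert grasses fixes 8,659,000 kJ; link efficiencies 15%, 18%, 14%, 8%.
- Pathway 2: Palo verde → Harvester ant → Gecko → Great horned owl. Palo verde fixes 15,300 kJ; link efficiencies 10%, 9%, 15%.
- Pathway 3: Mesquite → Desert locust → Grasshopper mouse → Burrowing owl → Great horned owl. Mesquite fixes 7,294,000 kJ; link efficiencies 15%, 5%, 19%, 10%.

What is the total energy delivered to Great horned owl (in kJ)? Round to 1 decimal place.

Pathway 1: 8659000 × 0.15 × 0.18 × 0.14 × 0.08 = 2618.4816 kJ
Pathway 2: 15300 × 0.1 × 0.09 × 0.15 = 20.655 kJ
Pathway 3: 7294000 × 0.15 × 0.05 × 0.19 × 0.1 = 1039.395 kJ
Total at Great horned owl: 2618.4816 + 20.655 + 1039.395 = 3678.5316 kJ

3678.5 kJ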